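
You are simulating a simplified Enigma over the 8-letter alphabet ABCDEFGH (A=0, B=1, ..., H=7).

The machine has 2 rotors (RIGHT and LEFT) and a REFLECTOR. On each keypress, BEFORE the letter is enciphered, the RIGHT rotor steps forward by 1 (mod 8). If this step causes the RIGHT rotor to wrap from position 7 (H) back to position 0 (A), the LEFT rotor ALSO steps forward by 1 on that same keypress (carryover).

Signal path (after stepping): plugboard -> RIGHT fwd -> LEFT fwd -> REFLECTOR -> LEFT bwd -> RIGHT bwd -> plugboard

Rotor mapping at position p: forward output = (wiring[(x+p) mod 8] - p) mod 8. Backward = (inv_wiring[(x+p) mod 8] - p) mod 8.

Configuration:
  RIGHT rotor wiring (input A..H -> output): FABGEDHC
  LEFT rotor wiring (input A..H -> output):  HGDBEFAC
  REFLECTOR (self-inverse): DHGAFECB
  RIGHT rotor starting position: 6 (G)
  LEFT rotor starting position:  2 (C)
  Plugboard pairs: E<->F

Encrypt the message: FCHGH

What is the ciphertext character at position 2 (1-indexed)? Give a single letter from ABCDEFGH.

Char 1 ('F'): step: R->7, L=2; F->plug->E->R->H->L->E->refl->F->L'->G->R'->B->plug->B
Char 2 ('C'): step: R->0, L->3 (L advanced); C->plug->C->R->B->L->B->refl->H->L'->E->R'->E->plug->F

F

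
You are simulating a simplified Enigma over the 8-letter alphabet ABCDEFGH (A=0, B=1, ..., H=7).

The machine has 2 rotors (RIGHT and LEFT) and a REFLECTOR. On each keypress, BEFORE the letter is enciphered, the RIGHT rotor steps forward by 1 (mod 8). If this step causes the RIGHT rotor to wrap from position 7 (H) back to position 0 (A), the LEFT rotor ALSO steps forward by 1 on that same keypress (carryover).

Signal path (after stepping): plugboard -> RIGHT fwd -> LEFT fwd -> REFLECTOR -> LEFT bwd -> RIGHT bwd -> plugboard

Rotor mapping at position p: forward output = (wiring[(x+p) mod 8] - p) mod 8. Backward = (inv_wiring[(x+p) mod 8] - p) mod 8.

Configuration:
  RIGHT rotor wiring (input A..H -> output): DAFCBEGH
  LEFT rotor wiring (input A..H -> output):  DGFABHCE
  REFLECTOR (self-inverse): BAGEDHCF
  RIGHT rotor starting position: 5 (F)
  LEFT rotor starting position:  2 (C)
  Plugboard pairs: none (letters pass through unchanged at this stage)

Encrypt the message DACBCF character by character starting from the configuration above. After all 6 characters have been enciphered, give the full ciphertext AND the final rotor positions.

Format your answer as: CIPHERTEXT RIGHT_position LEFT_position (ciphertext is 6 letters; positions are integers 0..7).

Answer: GHFFGD 3 3

Derivation:
Char 1 ('D'): step: R->6, L=2; D->plug->D->R->C->L->H->refl->F->L'->D->R'->G->plug->G
Char 2 ('A'): step: R->7, L=2; A->plug->A->R->A->L->D->refl->E->L'->H->R'->H->plug->H
Char 3 ('C'): step: R->0, L->3 (L advanced); C->plug->C->R->F->L->A->refl->B->L'->E->R'->F->plug->F
Char 4 ('B'): step: R->1, L=3; B->plug->B->R->E->L->B->refl->A->L'->F->R'->F->plug->F
Char 5 ('C'): step: R->2, L=3; C->plug->C->R->H->L->C->refl->G->L'->B->R'->G->plug->G
Char 6 ('F'): step: R->3, L=3; F->plug->F->R->A->L->F->refl->H->L'->D->R'->D->plug->D
Final: ciphertext=GHFFGD, RIGHT=3, LEFT=3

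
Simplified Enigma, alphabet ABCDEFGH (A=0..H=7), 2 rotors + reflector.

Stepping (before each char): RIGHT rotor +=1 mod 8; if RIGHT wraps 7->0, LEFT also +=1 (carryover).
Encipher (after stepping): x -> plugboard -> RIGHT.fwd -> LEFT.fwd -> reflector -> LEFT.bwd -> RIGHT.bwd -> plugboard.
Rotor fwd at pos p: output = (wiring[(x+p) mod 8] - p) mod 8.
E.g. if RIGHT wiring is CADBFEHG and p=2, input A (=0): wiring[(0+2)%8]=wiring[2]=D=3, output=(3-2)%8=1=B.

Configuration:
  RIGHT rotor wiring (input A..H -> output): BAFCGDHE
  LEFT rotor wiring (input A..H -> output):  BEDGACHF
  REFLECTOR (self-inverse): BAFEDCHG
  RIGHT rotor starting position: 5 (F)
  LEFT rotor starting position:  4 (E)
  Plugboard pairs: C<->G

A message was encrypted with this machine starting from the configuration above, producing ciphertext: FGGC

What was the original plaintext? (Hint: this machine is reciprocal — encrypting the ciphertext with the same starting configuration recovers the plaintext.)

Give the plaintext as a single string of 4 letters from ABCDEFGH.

Char 1 ('F'): step: R->6, L=4; F->plug->F->R->E->L->F->refl->C->L'->H->R'->E->plug->E
Char 2 ('G'): step: R->7, L=4; G->plug->C->R->B->L->G->refl->H->L'->G->R'->D->plug->D
Char 3 ('G'): step: R->0, L->5 (L advanced); G->plug->C->R->F->L->G->refl->H->L'->E->R'->H->plug->H
Char 4 ('C'): step: R->1, L=5; C->plug->G->R->D->L->E->refl->D->L'->H->R'->A->plug->A

Answer: EDHA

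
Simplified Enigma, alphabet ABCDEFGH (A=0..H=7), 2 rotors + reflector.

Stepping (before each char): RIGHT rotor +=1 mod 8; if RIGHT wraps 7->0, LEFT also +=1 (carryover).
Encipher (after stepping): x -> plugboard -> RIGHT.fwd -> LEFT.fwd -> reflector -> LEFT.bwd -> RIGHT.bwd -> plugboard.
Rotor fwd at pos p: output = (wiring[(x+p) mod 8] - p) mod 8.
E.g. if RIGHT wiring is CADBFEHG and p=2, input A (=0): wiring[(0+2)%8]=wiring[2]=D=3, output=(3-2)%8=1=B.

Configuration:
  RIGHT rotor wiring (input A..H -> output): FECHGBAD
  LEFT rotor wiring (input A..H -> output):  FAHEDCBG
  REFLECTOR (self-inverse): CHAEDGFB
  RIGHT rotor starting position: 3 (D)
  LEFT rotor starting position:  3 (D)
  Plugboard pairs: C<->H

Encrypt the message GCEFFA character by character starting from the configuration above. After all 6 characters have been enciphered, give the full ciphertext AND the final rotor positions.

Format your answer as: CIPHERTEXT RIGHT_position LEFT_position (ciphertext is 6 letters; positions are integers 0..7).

Char 1 ('G'): step: R->4, L=3; G->plug->G->R->G->L->F->refl->G->L'->D->R'->H->plug->C
Char 2 ('C'): step: R->5, L=3; C->plug->H->R->B->L->A->refl->C->L'->F->R'->F->plug->F
Char 3 ('E'): step: R->6, L=3; E->plug->E->R->E->L->D->refl->E->L'->H->R'->C->plug->H
Char 4 ('F'): step: R->7, L=3; F->plug->F->R->H->L->E->refl->D->L'->E->R'->A->plug->A
Char 5 ('F'): step: R->0, L->4 (L advanced); F->plug->F->R->B->L->G->refl->F->L'->C->R'->C->plug->H
Char 6 ('A'): step: R->1, L=4; A->plug->A->R->D->L->C->refl->A->L'->H->R'->F->plug->F
Final: ciphertext=CFHAHF, RIGHT=1, LEFT=4

Answer: CFHAHF 1 4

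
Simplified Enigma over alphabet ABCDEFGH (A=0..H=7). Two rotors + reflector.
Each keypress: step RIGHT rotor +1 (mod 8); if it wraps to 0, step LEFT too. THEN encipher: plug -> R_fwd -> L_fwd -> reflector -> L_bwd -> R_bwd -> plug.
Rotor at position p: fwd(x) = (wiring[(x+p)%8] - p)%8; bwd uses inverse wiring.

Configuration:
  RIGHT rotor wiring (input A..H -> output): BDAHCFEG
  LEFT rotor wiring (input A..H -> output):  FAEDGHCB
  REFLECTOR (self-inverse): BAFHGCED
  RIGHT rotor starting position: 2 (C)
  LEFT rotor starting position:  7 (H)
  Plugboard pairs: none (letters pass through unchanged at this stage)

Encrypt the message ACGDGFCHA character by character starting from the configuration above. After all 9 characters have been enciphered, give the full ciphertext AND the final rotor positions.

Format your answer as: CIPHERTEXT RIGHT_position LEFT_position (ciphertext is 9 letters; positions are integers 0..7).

Char 1 ('A'): step: R->3, L=7; A->plug->A->R->E->L->E->refl->G->L'->B->R'->D->plug->D
Char 2 ('C'): step: R->4, L=7; C->plug->C->R->A->L->C->refl->F->L'->D->R'->H->plug->H
Char 3 ('G'): step: R->5, L=7; G->plug->G->R->C->L->B->refl->A->L'->G->R'->E->plug->E
Char 4 ('D'): step: R->6, L=7; D->plug->D->R->F->L->H->refl->D->L'->H->R'->H->plug->H
Char 5 ('G'): step: R->7, L=7; G->plug->G->R->G->L->A->refl->B->L'->C->R'->B->plug->B
Char 6 ('F'): step: R->0, L->0 (L advanced); F->plug->F->R->F->L->H->refl->D->L'->D->R'->B->plug->B
Char 7 ('C'): step: R->1, L=0; C->plug->C->R->G->L->C->refl->F->L'->A->R'->H->plug->H
Char 8 ('H'): step: R->2, L=0; H->plug->H->R->B->L->A->refl->B->L'->H->R'->G->plug->G
Char 9 ('A'): step: R->3, L=0; A->plug->A->R->E->L->G->refl->E->L'->C->R'->C->plug->C
Final: ciphertext=DHEHBBHGC, RIGHT=3, LEFT=0

Answer: DHEHBBHGC 3 0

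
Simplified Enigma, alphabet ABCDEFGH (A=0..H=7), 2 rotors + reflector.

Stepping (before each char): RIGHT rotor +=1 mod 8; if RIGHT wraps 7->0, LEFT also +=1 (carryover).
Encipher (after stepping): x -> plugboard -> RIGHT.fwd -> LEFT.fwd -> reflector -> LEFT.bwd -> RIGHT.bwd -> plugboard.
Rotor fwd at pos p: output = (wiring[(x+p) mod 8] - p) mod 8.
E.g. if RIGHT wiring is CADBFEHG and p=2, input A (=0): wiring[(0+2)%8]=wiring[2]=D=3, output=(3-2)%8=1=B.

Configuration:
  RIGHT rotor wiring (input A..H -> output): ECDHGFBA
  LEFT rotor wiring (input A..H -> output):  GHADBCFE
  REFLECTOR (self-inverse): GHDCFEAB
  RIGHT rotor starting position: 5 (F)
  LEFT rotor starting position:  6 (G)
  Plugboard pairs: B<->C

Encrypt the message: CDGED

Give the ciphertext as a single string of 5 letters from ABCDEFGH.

Char 1 ('C'): step: R->6, L=6; C->plug->B->R->C->L->A->refl->G->L'->B->R'->F->plug->F
Char 2 ('D'): step: R->7, L=6; D->plug->D->R->E->L->C->refl->D->L'->G->R'->G->plug->G
Char 3 ('G'): step: R->0, L->7 (L advanced); G->plug->G->R->B->L->H->refl->B->L'->D->R'->C->plug->B
Char 4 ('E'): step: R->1, L=7; E->plug->E->R->E->L->E->refl->F->L'->A->R'->F->plug->F
Char 5 ('D'): step: R->2, L=7; D->plug->D->R->D->L->B->refl->H->L'->B->R'->A->plug->A

Answer: FGBFA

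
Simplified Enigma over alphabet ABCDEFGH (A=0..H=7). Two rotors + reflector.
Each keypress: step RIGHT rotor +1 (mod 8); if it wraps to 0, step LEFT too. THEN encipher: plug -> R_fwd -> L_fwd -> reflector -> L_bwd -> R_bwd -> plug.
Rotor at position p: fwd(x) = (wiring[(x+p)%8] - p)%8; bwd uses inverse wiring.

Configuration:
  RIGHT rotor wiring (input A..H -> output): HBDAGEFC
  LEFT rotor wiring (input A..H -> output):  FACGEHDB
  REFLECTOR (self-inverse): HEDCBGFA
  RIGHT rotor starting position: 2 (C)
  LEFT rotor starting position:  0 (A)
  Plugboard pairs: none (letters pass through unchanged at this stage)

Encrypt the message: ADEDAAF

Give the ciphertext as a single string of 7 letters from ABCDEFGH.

Answer: CAAGBBB

Derivation:
Char 1 ('A'): step: R->3, L=0; A->plug->A->R->F->L->H->refl->A->L'->B->R'->C->plug->C
Char 2 ('D'): step: R->4, L=0; D->plug->D->R->G->L->D->refl->C->L'->C->R'->A->plug->A
Char 3 ('E'): step: R->5, L=0; E->plug->E->R->E->L->E->refl->B->L'->H->R'->A->plug->A
Char 4 ('D'): step: R->6, L=0; D->plug->D->R->D->L->G->refl->F->L'->A->R'->G->plug->G
Char 5 ('A'): step: R->7, L=0; A->plug->A->R->D->L->G->refl->F->L'->A->R'->B->plug->B
Char 6 ('A'): step: R->0, L->1 (L advanced); A->plug->A->R->H->L->E->refl->B->L'->B->R'->B->plug->B
Char 7 ('F'): step: R->1, L=1; F->plug->F->R->E->L->G->refl->F->L'->C->R'->B->plug->B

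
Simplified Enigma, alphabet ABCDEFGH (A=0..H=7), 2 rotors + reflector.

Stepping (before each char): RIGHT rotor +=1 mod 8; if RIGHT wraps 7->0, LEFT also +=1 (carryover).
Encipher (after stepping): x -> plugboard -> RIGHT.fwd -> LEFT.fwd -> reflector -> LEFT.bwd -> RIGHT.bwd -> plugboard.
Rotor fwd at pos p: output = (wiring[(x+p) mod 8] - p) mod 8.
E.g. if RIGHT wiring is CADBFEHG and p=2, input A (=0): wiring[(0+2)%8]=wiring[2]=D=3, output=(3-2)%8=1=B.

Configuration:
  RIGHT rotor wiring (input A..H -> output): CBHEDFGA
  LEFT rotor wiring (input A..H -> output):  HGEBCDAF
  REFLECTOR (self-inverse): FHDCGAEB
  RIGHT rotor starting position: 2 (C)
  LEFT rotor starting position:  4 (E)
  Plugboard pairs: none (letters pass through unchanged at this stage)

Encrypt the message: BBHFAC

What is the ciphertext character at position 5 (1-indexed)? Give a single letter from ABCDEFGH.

Char 1 ('B'): step: R->3, L=4; B->plug->B->R->A->L->G->refl->E->L'->C->R'->C->plug->C
Char 2 ('B'): step: R->4, L=4; B->plug->B->R->B->L->H->refl->B->L'->D->R'->G->plug->G
Char 3 ('H'): step: R->5, L=4; H->plug->H->R->G->L->A->refl->F->L'->H->R'->G->plug->G
Char 4 ('F'): step: R->6, L=4; F->plug->F->R->G->L->A->refl->F->L'->H->R'->H->plug->H
Char 5 ('A'): step: R->7, L=4; A->plug->A->R->B->L->H->refl->B->L'->D->R'->B->plug->B

B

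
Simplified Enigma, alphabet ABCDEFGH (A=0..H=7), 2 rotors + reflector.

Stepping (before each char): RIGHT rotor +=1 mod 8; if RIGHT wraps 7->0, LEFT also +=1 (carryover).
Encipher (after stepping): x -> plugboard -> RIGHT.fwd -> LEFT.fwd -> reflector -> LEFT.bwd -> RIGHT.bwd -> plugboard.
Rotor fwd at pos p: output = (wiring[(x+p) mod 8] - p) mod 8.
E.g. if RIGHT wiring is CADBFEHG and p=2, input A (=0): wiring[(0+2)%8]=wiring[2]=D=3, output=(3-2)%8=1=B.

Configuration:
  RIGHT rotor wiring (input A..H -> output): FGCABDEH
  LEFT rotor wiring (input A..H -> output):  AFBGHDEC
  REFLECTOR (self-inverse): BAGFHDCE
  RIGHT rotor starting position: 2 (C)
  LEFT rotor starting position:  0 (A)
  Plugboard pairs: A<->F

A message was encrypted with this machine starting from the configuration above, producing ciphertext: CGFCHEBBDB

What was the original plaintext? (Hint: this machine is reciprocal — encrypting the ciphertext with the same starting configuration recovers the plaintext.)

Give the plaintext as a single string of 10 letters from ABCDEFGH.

Char 1 ('C'): step: R->3, L=0; C->plug->C->R->A->L->A->refl->B->L'->C->R'->F->plug->A
Char 2 ('G'): step: R->4, L=0; G->plug->G->R->G->L->E->refl->H->L'->E->R'->H->plug->H
Char 3 ('F'): step: R->5, L=0; F->plug->A->R->G->L->E->refl->H->L'->E->R'->H->plug->H
Char 4 ('C'): step: R->6, L=0; C->plug->C->R->H->L->C->refl->G->L'->D->R'->G->plug->G
Char 5 ('H'): step: R->7, L=0; H->plug->H->R->F->L->D->refl->F->L'->B->R'->E->plug->E
Char 6 ('E'): step: R->0, L->1 (L advanced); E->plug->E->R->B->L->A->refl->B->L'->G->R'->B->plug->B
Char 7 ('B'): step: R->1, L=1; B->plug->B->R->B->L->A->refl->B->L'->G->R'->G->plug->G
Char 8 ('B'): step: R->2, L=1; B->plug->B->R->G->L->B->refl->A->L'->B->R'->D->plug->D
Char 9 ('D'): step: R->3, L=1; D->plug->D->R->B->L->A->refl->B->L'->G->R'->B->plug->B
Char 10 ('B'): step: R->4, L=1; B->plug->B->R->H->L->H->refl->E->L'->A->R'->C->plug->C

Answer: AHHGEBGDBC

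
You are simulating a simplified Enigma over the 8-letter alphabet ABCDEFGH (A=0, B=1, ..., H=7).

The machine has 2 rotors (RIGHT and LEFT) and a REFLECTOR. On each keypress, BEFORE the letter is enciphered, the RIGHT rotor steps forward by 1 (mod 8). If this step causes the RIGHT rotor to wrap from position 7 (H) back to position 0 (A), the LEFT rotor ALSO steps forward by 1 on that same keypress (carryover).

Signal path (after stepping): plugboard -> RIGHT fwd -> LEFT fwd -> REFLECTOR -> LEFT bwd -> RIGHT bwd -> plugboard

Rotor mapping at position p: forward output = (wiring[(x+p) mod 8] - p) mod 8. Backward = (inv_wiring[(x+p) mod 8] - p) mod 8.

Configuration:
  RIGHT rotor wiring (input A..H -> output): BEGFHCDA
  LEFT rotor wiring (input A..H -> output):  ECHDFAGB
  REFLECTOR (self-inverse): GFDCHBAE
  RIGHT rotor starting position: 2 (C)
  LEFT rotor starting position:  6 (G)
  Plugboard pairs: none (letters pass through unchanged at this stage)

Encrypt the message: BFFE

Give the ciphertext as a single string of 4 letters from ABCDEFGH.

Answer: EGEB

Derivation:
Char 1 ('B'): step: R->3, L=6; B->plug->B->R->E->L->B->refl->F->L'->F->R'->E->plug->E
Char 2 ('F'): step: R->4, L=6; F->plug->F->R->A->L->A->refl->G->L'->C->R'->G->plug->G
Char 3 ('F'): step: R->5, L=6; F->plug->F->R->B->L->D->refl->C->L'->H->R'->E->plug->E
Char 4 ('E'): step: R->6, L=6; E->plug->E->R->A->L->A->refl->G->L'->C->R'->B->plug->B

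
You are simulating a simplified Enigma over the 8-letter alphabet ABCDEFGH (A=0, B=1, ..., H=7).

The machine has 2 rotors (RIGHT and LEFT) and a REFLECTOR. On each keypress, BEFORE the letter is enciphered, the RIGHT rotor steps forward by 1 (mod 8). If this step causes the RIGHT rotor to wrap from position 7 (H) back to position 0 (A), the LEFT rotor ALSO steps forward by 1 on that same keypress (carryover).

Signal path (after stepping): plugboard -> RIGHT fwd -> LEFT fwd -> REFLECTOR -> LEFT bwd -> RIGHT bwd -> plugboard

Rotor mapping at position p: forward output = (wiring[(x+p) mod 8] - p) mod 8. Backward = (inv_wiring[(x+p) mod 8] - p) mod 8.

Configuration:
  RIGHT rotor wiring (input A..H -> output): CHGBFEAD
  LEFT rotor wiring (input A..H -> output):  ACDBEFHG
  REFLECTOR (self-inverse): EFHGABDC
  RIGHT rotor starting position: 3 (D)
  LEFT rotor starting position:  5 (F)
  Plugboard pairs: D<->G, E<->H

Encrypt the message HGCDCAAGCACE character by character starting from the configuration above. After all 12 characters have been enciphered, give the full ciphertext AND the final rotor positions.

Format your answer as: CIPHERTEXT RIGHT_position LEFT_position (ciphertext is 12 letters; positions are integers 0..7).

Answer: BBABHBDABHHB 7 6

Derivation:
Char 1 ('H'): step: R->4, L=5; H->plug->E->R->G->L->E->refl->A->L'->A->R'->B->plug->B
Char 2 ('G'): step: R->5, L=5; G->plug->D->R->F->L->G->refl->D->L'->D->R'->B->plug->B
Char 3 ('C'): step: R->6, L=5; C->plug->C->R->E->L->F->refl->B->L'->C->R'->A->plug->A
Char 4 ('D'): step: R->7, L=5; D->plug->G->R->F->L->G->refl->D->L'->D->R'->B->plug->B
Char 5 ('C'): step: R->0, L->6 (L advanced); C->plug->C->R->G->L->G->refl->D->L'->F->R'->E->plug->H
Char 6 ('A'): step: R->1, L=6; A->plug->A->R->G->L->G->refl->D->L'->F->R'->B->plug->B
Char 7 ('A'): step: R->2, L=6; A->plug->A->R->E->L->F->refl->B->L'->A->R'->G->plug->D
Char 8 ('G'): step: R->3, L=6; G->plug->D->R->F->L->D->refl->G->L'->G->R'->A->plug->A
Char 9 ('C'): step: R->4, L=6; C->plug->C->R->E->L->F->refl->B->L'->A->R'->B->plug->B
Char 10 ('A'): step: R->5, L=6; A->plug->A->R->H->L->H->refl->C->L'->C->R'->E->plug->H
Char 11 ('C'): step: R->6, L=6; C->plug->C->R->E->L->F->refl->B->L'->A->R'->E->plug->H
Char 12 ('E'): step: R->7, L=6; E->plug->H->R->B->L->A->refl->E->L'->D->R'->B->plug->B
Final: ciphertext=BBABHBDABHHB, RIGHT=7, LEFT=6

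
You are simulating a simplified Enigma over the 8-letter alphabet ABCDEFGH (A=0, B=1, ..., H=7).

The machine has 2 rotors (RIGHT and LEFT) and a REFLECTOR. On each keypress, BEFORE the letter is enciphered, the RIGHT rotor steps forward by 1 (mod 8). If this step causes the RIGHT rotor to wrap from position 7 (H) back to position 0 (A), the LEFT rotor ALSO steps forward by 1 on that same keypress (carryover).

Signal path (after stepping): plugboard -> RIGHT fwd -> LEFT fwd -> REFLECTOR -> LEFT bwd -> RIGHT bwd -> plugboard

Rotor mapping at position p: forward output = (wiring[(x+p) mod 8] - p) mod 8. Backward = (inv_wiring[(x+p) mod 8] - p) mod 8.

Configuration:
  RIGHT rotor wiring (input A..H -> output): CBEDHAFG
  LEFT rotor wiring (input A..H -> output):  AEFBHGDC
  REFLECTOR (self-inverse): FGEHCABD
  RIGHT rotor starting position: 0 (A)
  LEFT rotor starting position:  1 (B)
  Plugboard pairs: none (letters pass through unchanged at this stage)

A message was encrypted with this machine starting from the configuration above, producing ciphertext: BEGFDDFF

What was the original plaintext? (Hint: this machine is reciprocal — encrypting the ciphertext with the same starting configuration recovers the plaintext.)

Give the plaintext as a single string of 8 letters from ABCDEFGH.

Answer: DDECCEAB

Derivation:
Char 1 ('B'): step: R->1, L=1; B->plug->B->R->D->L->G->refl->B->L'->G->R'->D->plug->D
Char 2 ('E'): step: R->2, L=1; E->plug->E->R->D->L->G->refl->B->L'->G->R'->D->plug->D
Char 3 ('G'): step: R->3, L=1; G->plug->G->R->G->L->B->refl->G->L'->D->R'->E->plug->E
Char 4 ('F'): step: R->4, L=1; F->plug->F->R->F->L->C->refl->E->L'->B->R'->C->plug->C
Char 5 ('D'): step: R->5, L=1; D->plug->D->R->F->L->C->refl->E->L'->B->R'->C->plug->C
Char 6 ('D'): step: R->6, L=1; D->plug->D->R->D->L->G->refl->B->L'->G->R'->E->plug->E
Char 7 ('F'): step: R->7, L=1; F->plug->F->R->A->L->D->refl->H->L'->H->R'->A->plug->A
Char 8 ('F'): step: R->0, L->2 (L advanced); F->plug->F->R->A->L->D->refl->H->L'->B->R'->B->plug->B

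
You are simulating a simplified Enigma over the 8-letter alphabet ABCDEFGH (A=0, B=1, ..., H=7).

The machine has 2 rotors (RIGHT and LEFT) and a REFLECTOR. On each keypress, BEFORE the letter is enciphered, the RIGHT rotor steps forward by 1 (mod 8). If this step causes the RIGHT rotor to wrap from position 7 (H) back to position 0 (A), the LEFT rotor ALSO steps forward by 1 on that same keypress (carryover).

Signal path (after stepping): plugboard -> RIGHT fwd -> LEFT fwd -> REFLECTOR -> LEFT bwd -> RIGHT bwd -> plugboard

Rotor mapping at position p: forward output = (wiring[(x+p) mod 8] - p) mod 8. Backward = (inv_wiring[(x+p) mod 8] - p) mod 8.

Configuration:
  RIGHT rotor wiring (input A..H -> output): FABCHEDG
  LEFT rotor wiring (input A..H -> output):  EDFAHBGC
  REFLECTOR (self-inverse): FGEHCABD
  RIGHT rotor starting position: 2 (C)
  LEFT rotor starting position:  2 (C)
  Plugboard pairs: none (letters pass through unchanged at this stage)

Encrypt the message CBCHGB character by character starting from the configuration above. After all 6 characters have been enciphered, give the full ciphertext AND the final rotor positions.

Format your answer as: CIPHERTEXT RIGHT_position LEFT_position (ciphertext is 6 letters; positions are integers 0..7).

Answer: AAAFDH 0 3

Derivation:
Char 1 ('C'): step: R->3, L=2; C->plug->C->R->B->L->G->refl->B->L'->H->R'->A->plug->A
Char 2 ('B'): step: R->4, L=2; B->plug->B->R->A->L->D->refl->H->L'->D->R'->A->plug->A
Char 3 ('C'): step: R->5, L=2; C->plug->C->R->B->L->G->refl->B->L'->H->R'->A->plug->A
Char 4 ('H'): step: R->6, L=2; H->plug->H->R->G->L->C->refl->E->L'->E->R'->F->plug->F
Char 5 ('G'): step: R->7, L=2; G->plug->G->R->F->L->A->refl->F->L'->C->R'->D->plug->D
Char 6 ('B'): step: R->0, L->3 (L advanced); B->plug->B->R->A->L->F->refl->A->L'->G->R'->H->plug->H
Final: ciphertext=AAAFDH, RIGHT=0, LEFT=3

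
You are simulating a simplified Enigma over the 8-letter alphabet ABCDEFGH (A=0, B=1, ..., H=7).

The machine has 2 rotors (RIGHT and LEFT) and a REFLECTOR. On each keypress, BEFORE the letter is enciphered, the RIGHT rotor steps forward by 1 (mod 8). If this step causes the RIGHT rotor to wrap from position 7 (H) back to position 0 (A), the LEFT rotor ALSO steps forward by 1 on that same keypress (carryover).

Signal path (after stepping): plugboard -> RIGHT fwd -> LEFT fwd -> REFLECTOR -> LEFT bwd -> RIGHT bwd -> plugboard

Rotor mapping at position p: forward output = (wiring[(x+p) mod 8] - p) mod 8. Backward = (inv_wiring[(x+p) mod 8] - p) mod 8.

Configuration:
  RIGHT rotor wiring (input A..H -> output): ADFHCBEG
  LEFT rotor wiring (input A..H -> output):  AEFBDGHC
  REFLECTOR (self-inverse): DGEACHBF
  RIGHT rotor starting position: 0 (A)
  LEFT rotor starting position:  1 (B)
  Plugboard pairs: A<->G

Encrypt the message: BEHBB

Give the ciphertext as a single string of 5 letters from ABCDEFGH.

Char 1 ('B'): step: R->1, L=1; B->plug->B->R->E->L->F->refl->H->L'->H->R'->H->plug->H
Char 2 ('E'): step: R->2, L=1; E->plug->E->R->C->L->A->refl->D->L'->A->R'->C->plug->C
Char 3 ('H'): step: R->3, L=1; H->plug->H->R->C->L->A->refl->D->L'->A->R'->G->plug->A
Char 4 ('B'): step: R->4, L=1; B->plug->B->R->F->L->G->refl->B->L'->G->R'->A->plug->G
Char 5 ('B'): step: R->5, L=1; B->plug->B->R->H->L->H->refl->F->L'->E->R'->A->plug->G

Answer: HCAGG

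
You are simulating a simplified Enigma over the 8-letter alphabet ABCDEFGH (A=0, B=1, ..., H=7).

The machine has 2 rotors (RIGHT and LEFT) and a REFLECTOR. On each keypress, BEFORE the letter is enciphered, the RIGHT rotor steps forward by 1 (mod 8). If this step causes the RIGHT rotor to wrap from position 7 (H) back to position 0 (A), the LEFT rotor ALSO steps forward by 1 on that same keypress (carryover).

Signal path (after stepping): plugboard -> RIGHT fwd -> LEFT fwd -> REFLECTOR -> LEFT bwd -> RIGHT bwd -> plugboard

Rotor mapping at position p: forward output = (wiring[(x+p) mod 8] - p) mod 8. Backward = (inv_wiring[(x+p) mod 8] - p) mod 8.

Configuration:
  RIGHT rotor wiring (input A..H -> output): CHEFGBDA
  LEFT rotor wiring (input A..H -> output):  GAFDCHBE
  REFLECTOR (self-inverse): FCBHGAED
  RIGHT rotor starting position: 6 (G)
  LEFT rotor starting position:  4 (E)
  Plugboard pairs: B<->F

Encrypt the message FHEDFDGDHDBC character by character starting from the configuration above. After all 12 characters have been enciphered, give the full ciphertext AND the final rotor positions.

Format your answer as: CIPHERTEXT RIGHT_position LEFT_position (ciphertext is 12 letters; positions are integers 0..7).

Char 1 ('F'): step: R->7, L=4; F->plug->B->R->D->L->A->refl->F->L'->C->R'->G->plug->G
Char 2 ('H'): step: R->0, L->5 (L advanced); H->plug->H->R->A->L->C->refl->B->L'->D->R'->G->plug->G
Char 3 ('E'): step: R->1, L=5; E->plug->E->R->A->L->C->refl->B->L'->D->R'->B->plug->F
Char 4 ('D'): step: R->2, L=5; D->plug->D->R->H->L->F->refl->A->L'->F->R'->H->plug->H
Char 5 ('F'): step: R->3, L=5; F->plug->B->R->D->L->B->refl->C->L'->A->R'->D->plug->D
Char 6 ('D'): step: R->4, L=5; D->plug->D->R->E->L->D->refl->H->L'->C->R'->A->plug->A
Char 7 ('G'): step: R->5, L=5; G->plug->G->R->A->L->C->refl->B->L'->D->R'->C->plug->C
Char 8 ('D'): step: R->6, L=5; D->plug->D->R->B->L->E->refl->G->L'->G->R'->E->plug->E
Char 9 ('H'): step: R->7, L=5; H->plug->H->R->E->L->D->refl->H->L'->C->R'->G->plug->G
Char 10 ('D'): step: R->0, L->6 (L advanced); D->plug->D->R->F->L->F->refl->A->L'->C->R'->A->plug->A
Char 11 ('B'): step: R->1, L=6; B->plug->F->R->C->L->A->refl->F->L'->F->R'->D->plug->D
Char 12 ('C'): step: R->2, L=6; C->plug->C->R->E->L->H->refl->D->L'->A->R'->G->plug->G
Final: ciphertext=GGFHDACEGADG, RIGHT=2, LEFT=6

Answer: GGFHDACEGADG 2 6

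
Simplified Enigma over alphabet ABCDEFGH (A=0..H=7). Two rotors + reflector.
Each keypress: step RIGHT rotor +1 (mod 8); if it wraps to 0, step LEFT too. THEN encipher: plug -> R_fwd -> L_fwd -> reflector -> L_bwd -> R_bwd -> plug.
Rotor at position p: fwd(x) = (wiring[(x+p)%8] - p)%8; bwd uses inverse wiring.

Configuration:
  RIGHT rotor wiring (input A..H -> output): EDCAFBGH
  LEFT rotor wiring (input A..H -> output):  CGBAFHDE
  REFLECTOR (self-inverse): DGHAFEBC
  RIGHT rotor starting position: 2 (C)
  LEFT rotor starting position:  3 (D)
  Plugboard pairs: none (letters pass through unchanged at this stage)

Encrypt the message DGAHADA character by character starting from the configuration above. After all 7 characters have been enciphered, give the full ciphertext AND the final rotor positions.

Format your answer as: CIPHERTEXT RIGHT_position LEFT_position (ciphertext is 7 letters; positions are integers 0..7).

Char 1 ('D'): step: R->3, L=3; D->plug->D->R->D->L->A->refl->D->L'->G->R'->C->plug->C
Char 2 ('G'): step: R->4, L=3; G->plug->G->R->G->L->D->refl->A->L'->D->R'->D->plug->D
Char 3 ('A'): step: R->5, L=3; A->plug->A->R->E->L->B->refl->G->L'->H->R'->D->plug->D
Char 4 ('H'): step: R->6, L=3; H->plug->H->R->D->L->A->refl->D->L'->G->R'->C->plug->C
Char 5 ('A'): step: R->7, L=3; A->plug->A->R->A->L->F->refl->E->L'->C->R'->G->plug->G
Char 6 ('D'): step: R->0, L->4 (L advanced); D->plug->D->R->A->L->B->refl->G->L'->E->R'->A->plug->A
Char 7 ('A'): step: R->1, L=4; A->plug->A->R->C->L->H->refl->C->L'->F->R'->F->plug->F
Final: ciphertext=CDDCGAF, RIGHT=1, LEFT=4

Answer: CDDCGAF 1 4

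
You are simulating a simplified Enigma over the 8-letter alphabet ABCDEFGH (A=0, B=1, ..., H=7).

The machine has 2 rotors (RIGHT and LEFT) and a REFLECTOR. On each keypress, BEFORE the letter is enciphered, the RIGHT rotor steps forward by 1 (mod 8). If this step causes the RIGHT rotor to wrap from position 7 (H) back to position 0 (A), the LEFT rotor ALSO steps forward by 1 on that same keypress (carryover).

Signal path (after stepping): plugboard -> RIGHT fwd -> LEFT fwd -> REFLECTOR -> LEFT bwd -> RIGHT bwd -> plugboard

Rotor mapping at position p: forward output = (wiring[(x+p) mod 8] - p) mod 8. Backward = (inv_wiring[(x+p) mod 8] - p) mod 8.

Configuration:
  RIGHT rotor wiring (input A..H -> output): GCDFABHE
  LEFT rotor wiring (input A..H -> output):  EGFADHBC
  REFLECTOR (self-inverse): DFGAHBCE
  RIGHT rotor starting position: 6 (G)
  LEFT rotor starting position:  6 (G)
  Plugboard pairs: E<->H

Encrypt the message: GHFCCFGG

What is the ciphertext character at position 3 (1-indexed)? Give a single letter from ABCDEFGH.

Char 1 ('G'): step: R->7, L=6; G->plug->G->R->C->L->G->refl->C->L'->F->R'->A->plug->A
Char 2 ('H'): step: R->0, L->7 (L advanced); H->plug->E->R->A->L->D->refl->A->L'->G->R'->A->plug->A
Char 3 ('F'): step: R->1, L=7; F->plug->F->R->G->L->A->refl->D->L'->A->R'->E->plug->H

H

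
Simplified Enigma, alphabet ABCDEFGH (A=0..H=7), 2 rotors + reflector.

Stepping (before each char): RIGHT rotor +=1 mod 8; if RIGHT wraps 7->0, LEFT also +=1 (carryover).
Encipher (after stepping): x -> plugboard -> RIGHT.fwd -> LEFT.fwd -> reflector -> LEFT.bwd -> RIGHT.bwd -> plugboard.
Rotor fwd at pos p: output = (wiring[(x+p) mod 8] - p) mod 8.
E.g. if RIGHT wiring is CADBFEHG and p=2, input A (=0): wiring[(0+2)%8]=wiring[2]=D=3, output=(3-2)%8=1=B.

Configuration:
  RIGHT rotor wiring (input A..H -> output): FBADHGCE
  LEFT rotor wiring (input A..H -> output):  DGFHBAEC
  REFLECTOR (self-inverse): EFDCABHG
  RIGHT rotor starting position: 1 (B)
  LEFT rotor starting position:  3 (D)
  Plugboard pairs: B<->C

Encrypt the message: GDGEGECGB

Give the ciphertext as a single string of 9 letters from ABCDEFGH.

Answer: FGEAADGHH

Derivation:
Char 1 ('G'): step: R->2, L=3; G->plug->G->R->D->L->B->refl->F->L'->C->R'->F->plug->F
Char 2 ('D'): step: R->3, L=3; D->plug->D->R->H->L->C->refl->D->L'->G->R'->G->plug->G
Char 3 ('G'): step: R->4, L=3; G->plug->G->R->E->L->H->refl->G->L'->B->R'->E->plug->E
Char 4 ('E'): step: R->5, L=3; E->plug->E->R->E->L->H->refl->G->L'->B->R'->A->plug->A
Char 5 ('G'): step: R->6, L=3; G->plug->G->R->B->L->G->refl->H->L'->E->R'->A->plug->A
Char 6 ('E'): step: R->7, L=3; E->plug->E->R->E->L->H->refl->G->L'->B->R'->D->plug->D
Char 7 ('C'): step: R->0, L->4 (L advanced); C->plug->B->R->B->L->E->refl->A->L'->C->R'->G->plug->G
Char 8 ('G'): step: R->1, L=4; G->plug->G->R->D->L->G->refl->H->L'->E->R'->H->plug->H
Char 9 ('B'): step: R->2, L=4; B->plug->C->R->F->L->C->refl->D->L'->H->R'->H->plug->H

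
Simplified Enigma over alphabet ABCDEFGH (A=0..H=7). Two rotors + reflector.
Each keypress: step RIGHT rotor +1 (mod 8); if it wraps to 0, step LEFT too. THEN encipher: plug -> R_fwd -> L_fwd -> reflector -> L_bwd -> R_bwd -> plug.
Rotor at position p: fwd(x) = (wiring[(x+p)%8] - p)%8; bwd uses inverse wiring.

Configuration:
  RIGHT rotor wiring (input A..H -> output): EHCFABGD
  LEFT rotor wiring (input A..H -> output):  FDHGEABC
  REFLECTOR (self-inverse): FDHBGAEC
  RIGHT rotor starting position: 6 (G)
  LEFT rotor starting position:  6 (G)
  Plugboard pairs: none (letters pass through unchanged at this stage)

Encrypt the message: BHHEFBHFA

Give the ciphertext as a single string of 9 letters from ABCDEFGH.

Char 1 ('B'): step: R->7, L=6; B->plug->B->R->F->L->A->refl->F->L'->D->R'->D->plug->D
Char 2 ('H'): step: R->0, L->7 (L advanced); H->plug->H->R->D->L->A->refl->F->L'->F->R'->D->plug->D
Char 3 ('H'): step: R->1, L=7; H->plug->H->R->D->L->A->refl->F->L'->F->R'->F->plug->F
Char 4 ('E'): step: R->2, L=7; E->plug->E->R->E->L->H->refl->C->L'->H->R'->D->plug->D
Char 5 ('F'): step: R->3, L=7; F->plug->F->R->B->L->G->refl->E->L'->C->R'->A->plug->A
Char 6 ('B'): step: R->4, L=7; B->plug->B->R->F->L->F->refl->A->L'->D->R'->F->plug->F
Char 7 ('H'): step: R->5, L=7; H->plug->H->R->D->L->A->refl->F->L'->F->R'->F->plug->F
Char 8 ('F'): step: R->6, L=7; F->plug->F->R->H->L->C->refl->H->L'->E->R'->E->plug->E
Char 9 ('A'): step: R->7, L=7; A->plug->A->R->E->L->H->refl->C->L'->H->R'->H->plug->H

Answer: DDFDAFFEH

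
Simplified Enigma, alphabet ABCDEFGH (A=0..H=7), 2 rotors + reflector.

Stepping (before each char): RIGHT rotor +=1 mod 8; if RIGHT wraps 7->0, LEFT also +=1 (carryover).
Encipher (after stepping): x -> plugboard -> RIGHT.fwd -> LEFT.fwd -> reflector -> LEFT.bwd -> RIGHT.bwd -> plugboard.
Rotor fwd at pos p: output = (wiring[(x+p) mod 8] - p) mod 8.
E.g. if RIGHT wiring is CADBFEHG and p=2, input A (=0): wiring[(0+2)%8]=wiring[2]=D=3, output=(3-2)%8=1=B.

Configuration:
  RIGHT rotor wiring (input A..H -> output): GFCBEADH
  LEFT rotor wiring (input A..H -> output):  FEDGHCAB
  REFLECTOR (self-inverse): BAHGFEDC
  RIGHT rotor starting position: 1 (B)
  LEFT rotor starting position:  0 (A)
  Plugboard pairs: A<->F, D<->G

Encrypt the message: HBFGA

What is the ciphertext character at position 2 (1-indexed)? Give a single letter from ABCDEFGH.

Char 1 ('H'): step: R->2, L=0; H->plug->H->R->D->L->G->refl->D->L'->C->R'->C->plug->C
Char 2 ('B'): step: R->3, L=0; B->plug->B->R->B->L->E->refl->F->L'->A->R'->D->plug->G

G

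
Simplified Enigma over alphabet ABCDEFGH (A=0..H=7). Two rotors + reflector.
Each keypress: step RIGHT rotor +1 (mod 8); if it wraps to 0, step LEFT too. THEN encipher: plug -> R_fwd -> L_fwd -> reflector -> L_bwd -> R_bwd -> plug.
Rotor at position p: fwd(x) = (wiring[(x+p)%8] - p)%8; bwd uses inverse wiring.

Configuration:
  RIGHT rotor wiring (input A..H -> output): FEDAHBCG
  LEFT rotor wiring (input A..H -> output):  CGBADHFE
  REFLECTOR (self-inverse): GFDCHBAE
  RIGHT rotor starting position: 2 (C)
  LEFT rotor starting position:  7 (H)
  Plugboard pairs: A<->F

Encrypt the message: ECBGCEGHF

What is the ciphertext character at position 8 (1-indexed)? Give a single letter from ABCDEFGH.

Char 1 ('E'): step: R->3, L=7; E->plug->E->R->D->L->C->refl->D->L'->B->R'->G->plug->G
Char 2 ('C'): step: R->4, L=7; C->plug->C->R->G->L->A->refl->G->L'->H->R'->G->plug->G
Char 3 ('B'): step: R->5, L=7; B->plug->B->R->F->L->E->refl->H->L'->C->R'->H->plug->H
Char 4 ('G'): step: R->6, L=7; G->plug->G->R->B->L->D->refl->C->L'->D->R'->H->plug->H
Char 5 ('C'): step: R->7, L=7; C->plug->C->R->F->L->E->refl->H->L'->C->R'->G->plug->G
Char 6 ('E'): step: R->0, L->0 (L advanced); E->plug->E->R->H->L->E->refl->H->L'->F->R'->A->plug->F
Char 7 ('G'): step: R->1, L=0; G->plug->G->R->F->L->H->refl->E->L'->H->R'->C->plug->C
Char 8 ('H'): step: R->2, L=0; H->plug->H->R->C->L->B->refl->F->L'->G->R'->B->plug->B

B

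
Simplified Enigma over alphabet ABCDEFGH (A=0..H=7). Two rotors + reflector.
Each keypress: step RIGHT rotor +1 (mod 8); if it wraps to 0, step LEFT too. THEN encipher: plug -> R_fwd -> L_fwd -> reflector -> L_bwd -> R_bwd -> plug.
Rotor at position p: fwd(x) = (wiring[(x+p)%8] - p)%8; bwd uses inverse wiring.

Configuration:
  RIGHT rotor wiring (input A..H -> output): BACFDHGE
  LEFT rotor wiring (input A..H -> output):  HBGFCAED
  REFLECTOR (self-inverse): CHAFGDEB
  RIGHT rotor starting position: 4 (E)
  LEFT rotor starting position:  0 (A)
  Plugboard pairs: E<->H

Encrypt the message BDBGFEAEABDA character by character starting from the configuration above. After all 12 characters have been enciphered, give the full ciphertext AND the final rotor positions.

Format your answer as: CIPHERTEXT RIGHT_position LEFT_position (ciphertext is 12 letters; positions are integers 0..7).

Answer: GBHBBAEHCAFG 0 2

Derivation:
Char 1 ('B'): step: R->5, L=0; B->plug->B->R->B->L->B->refl->H->L'->A->R'->G->plug->G
Char 2 ('D'): step: R->6, L=0; D->plug->D->R->C->L->G->refl->E->L'->G->R'->B->plug->B
Char 3 ('B'): step: R->7, L=0; B->plug->B->R->C->L->G->refl->E->L'->G->R'->E->plug->H
Char 4 ('G'): step: R->0, L->1 (L advanced); G->plug->G->R->G->L->C->refl->A->L'->A->R'->B->plug->B
Char 5 ('F'): step: R->1, L=1; F->plug->F->R->F->L->D->refl->F->L'->B->R'->B->plug->B
Char 6 ('E'): step: R->2, L=1; E->plug->H->R->G->L->C->refl->A->L'->A->R'->A->plug->A
Char 7 ('A'): step: R->3, L=1; A->plug->A->R->C->L->E->refl->G->L'->H->R'->H->plug->E
Char 8 ('E'): step: R->4, L=1; E->plug->H->R->B->L->F->refl->D->L'->F->R'->E->plug->H
Char 9 ('A'): step: R->5, L=1; A->plug->A->R->C->L->E->refl->G->L'->H->R'->C->plug->C
Char 10 ('B'): step: R->6, L=1; B->plug->B->R->G->L->C->refl->A->L'->A->R'->A->plug->A
Char 11 ('D'): step: R->7, L=1; D->plug->D->R->D->L->B->refl->H->L'->E->R'->F->plug->F
Char 12 ('A'): step: R->0, L->2 (L advanced); A->plug->A->R->B->L->D->refl->F->L'->G->R'->G->plug->G
Final: ciphertext=GBHBBAEHCAFG, RIGHT=0, LEFT=2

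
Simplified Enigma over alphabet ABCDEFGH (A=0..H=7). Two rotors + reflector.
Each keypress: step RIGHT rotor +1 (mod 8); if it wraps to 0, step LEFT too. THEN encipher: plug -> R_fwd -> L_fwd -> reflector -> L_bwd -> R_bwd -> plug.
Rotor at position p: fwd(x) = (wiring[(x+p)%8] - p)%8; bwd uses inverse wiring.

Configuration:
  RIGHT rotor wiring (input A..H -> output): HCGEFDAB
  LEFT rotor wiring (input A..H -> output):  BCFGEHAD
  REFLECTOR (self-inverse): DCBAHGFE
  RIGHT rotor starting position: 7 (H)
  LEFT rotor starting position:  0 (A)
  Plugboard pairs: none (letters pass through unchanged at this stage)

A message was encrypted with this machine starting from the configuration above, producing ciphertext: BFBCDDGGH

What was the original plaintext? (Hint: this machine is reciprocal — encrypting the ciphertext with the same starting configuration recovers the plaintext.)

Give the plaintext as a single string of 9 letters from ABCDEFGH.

Answer: DCAEACBAC

Derivation:
Char 1 ('B'): step: R->0, L->1 (L advanced); B->plug->B->R->C->L->F->refl->G->L'->E->R'->D->plug->D
Char 2 ('F'): step: R->1, L=1; F->plug->F->R->H->L->A->refl->D->L'->D->R'->C->plug->C
Char 3 ('B'): step: R->2, L=1; B->plug->B->R->C->L->F->refl->G->L'->E->R'->A->plug->A
Char 4 ('C'): step: R->3, L=1; C->plug->C->R->A->L->B->refl->C->L'->G->R'->E->plug->E
Char 5 ('D'): step: R->4, L=1; D->plug->D->R->F->L->H->refl->E->L'->B->R'->A->plug->A
Char 6 ('D'): step: R->5, L=1; D->plug->D->R->C->L->F->refl->G->L'->E->R'->C->plug->C
Char 7 ('G'): step: R->6, L=1; G->plug->G->R->H->L->A->refl->D->L'->D->R'->B->plug->B
Char 8 ('G'): step: R->7, L=1; G->plug->G->R->E->L->G->refl->F->L'->C->R'->A->plug->A
Char 9 ('H'): step: R->0, L->2 (L advanced); H->plug->H->R->B->L->E->refl->H->L'->G->R'->C->plug->C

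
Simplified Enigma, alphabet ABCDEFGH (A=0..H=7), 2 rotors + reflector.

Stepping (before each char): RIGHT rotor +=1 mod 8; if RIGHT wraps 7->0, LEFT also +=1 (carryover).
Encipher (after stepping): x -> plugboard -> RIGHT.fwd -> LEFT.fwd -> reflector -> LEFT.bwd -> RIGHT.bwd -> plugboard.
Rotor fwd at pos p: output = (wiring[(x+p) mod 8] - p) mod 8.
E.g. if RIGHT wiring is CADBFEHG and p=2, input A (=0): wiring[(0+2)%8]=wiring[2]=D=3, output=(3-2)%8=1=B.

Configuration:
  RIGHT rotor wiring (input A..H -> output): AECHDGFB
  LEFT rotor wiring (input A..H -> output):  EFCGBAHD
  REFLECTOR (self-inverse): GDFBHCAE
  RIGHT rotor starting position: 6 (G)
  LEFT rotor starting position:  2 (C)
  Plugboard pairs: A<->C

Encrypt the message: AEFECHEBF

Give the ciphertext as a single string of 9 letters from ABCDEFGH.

Char 1 ('A'): step: R->7, L=2; A->plug->C->R->F->L->B->refl->D->L'->H->R'->G->plug->G
Char 2 ('E'): step: R->0, L->3 (L advanced); E->plug->E->R->D->L->E->refl->H->L'->H->R'->D->plug->D
Char 3 ('F'): step: R->1, L=3; F->plug->F->R->E->L->A->refl->G->L'->B->R'->B->plug->B
Char 4 ('E'): step: R->2, L=3; E->plug->E->R->D->L->E->refl->H->L'->H->R'->F->plug->F
Char 5 ('C'): step: R->3, L=3; C->plug->A->R->E->L->A->refl->G->L'->B->R'->G->plug->G
Char 6 ('H'): step: R->4, L=3; H->plug->H->R->D->L->E->refl->H->L'->H->R'->A->plug->C
Char 7 ('E'): step: R->5, L=3; E->plug->E->R->H->L->H->refl->E->L'->D->R'->D->plug->D
Char 8 ('B'): step: R->6, L=3; B->plug->B->R->D->L->E->refl->H->L'->H->R'->A->plug->C
Char 9 ('F'): step: R->7, L=3; F->plug->F->R->E->L->A->refl->G->L'->B->R'->B->plug->B

Answer: GDBFGCDCB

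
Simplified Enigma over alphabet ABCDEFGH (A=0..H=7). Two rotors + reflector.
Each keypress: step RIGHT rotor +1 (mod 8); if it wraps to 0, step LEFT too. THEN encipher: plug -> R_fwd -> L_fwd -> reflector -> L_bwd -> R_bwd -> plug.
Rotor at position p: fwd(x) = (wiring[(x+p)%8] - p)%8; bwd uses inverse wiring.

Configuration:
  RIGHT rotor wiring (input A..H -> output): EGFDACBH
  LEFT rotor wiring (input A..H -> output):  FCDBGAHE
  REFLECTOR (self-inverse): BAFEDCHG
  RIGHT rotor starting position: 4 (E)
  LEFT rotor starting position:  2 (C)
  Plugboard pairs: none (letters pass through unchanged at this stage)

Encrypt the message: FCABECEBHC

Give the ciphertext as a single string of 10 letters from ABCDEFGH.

Char 1 ('F'): step: R->5, L=2; F->plug->F->R->A->L->B->refl->A->L'->H->R'->D->plug->D
Char 2 ('C'): step: R->6, L=2; C->plug->C->R->G->L->D->refl->E->L'->C->R'->G->plug->G
Char 3 ('A'): step: R->7, L=2; A->plug->A->R->A->L->B->refl->A->L'->H->R'->C->plug->C
Char 4 ('B'): step: R->0, L->3 (L advanced); B->plug->B->R->G->L->H->refl->G->L'->A->R'->E->plug->E
Char 5 ('E'): step: R->1, L=3; E->plug->E->R->B->L->D->refl->E->L'->D->R'->H->plug->H
Char 6 ('C'): step: R->2, L=3; C->plug->C->R->G->L->H->refl->G->L'->A->R'->D->plug->D
Char 7 ('E'): step: R->3, L=3; E->plug->E->R->E->L->B->refl->A->L'->H->R'->C->plug->C
Char 8 ('B'): step: R->4, L=3; B->plug->B->R->G->L->H->refl->G->L'->A->R'->E->plug->E
Char 9 ('H'): step: R->5, L=3; H->plug->H->R->D->L->E->refl->D->L'->B->R'->E->plug->E
Char 10 ('C'): step: R->6, L=3; C->plug->C->R->G->L->H->refl->G->L'->A->R'->D->plug->D

Answer: DGCEHDCEED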